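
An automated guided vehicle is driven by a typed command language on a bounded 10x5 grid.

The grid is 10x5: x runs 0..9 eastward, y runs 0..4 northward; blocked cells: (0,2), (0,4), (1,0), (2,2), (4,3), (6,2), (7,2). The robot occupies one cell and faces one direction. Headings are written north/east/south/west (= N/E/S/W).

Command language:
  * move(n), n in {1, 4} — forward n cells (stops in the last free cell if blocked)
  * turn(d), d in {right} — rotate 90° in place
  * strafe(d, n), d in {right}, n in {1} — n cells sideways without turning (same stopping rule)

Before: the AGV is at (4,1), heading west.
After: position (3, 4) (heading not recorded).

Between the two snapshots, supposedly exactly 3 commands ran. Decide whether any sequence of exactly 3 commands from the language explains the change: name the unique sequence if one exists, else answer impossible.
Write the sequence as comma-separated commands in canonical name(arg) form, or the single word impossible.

move(1), turn(right), move(4)

key: running move(4) before move(1) would end elsewhere — order is forced
t0: at (4,1), heading west
t=1 move(1) ⇒ at (3,1), heading west
t=2 turn(right) ⇒ at (3,1), heading north
t=3 move(4) ⇒ at (3,4), heading north
no other 3-command option fits: unique.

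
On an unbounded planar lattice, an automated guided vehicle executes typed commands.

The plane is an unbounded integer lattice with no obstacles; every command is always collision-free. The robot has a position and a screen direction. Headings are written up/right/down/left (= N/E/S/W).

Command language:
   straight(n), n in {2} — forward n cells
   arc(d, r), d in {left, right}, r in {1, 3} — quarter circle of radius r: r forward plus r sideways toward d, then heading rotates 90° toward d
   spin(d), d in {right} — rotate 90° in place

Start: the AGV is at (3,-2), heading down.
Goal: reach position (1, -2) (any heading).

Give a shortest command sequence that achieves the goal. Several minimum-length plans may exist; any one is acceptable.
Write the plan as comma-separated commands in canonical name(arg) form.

arc(right, 1), arc(right, 1)

t0: at (3,-2), heading down
t=1 arc(right, 1) ⇒ at (2,-3), heading left
t=2 arc(right, 1) ⇒ at (1,-2), heading up
no 1-step plan works, so 2 is optimal.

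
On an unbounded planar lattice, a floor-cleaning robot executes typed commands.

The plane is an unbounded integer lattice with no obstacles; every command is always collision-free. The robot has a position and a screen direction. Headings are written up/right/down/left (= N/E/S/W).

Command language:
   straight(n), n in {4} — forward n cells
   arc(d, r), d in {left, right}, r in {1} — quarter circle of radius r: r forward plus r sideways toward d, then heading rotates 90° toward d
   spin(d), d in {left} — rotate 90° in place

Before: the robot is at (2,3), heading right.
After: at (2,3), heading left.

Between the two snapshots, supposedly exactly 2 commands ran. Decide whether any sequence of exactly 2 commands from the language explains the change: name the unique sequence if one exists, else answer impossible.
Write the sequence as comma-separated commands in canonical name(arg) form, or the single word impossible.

key: parked at (2,3) the whole time — nothing moves the robot
t0: at (2,3), heading right
step 1 (spin(left)): at (2,3), heading up
step 2 (spin(left)): at (2,3), heading left
no rival 2-sequence matches.

spin(left), spin(left)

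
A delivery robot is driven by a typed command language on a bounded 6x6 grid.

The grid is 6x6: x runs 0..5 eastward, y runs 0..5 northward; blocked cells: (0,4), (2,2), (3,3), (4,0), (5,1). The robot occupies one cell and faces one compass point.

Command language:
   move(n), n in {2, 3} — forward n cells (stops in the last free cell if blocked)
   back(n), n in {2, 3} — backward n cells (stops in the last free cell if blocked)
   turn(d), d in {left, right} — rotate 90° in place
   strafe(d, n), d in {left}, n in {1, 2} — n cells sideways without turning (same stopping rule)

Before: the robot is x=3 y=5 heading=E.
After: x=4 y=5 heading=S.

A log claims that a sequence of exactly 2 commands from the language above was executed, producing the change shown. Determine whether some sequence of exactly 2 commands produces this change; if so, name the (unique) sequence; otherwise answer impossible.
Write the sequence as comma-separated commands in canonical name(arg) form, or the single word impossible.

key: running strafe(left, 1) before turn(right) would end elsewhere — order is forced
start: x=3 y=5 heading=E
t=1 turn(right) ⇒ x=3 y=5 heading=S
t=2 strafe(left, 1) ⇒ x=4 y=5 heading=S
no rival 2-sequence matches.

turn(right), strafe(left, 1)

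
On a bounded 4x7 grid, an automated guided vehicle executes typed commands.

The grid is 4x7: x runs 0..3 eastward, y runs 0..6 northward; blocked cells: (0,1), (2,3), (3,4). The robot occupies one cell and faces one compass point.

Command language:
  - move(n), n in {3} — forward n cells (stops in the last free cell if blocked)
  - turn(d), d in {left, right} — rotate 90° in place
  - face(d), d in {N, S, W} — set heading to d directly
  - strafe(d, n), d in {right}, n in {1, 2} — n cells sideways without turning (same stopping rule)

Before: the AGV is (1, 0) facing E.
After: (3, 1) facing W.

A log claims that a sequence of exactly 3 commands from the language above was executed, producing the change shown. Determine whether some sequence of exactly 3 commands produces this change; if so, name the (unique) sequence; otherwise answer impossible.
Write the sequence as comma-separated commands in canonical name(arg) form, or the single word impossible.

key: running strafe(right, 1) before move(3) would end elsewhere — order is forced
t0: (1, 0) facing E
t=1 move(3) ⇒ (3, 0) facing E
t=2 face(W) ⇒ (3, 0) facing W
t=3 strafe(right, 1) ⇒ (3, 1) facing W
all 512 alternatives checked — unique.

move(3), face(W), strafe(right, 1)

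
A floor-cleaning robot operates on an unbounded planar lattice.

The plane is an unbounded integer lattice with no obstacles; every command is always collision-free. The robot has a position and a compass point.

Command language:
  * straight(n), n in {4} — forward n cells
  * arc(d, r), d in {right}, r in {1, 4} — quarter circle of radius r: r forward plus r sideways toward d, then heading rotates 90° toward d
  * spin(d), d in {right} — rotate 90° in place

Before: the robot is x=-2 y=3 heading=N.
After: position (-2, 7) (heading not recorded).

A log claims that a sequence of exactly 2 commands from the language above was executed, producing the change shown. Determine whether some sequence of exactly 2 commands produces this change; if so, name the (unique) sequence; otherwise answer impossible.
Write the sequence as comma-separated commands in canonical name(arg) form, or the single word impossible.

straight(4), spin(right)

key: running spin(right) before straight(4) would end elsewhere — order is forced
initial: x=-2 y=3 heading=N
1. straight(4) → x=-2 y=7 heading=N
2. spin(right) → x=-2 y=7 heading=E
no other 2-command option fits: unique.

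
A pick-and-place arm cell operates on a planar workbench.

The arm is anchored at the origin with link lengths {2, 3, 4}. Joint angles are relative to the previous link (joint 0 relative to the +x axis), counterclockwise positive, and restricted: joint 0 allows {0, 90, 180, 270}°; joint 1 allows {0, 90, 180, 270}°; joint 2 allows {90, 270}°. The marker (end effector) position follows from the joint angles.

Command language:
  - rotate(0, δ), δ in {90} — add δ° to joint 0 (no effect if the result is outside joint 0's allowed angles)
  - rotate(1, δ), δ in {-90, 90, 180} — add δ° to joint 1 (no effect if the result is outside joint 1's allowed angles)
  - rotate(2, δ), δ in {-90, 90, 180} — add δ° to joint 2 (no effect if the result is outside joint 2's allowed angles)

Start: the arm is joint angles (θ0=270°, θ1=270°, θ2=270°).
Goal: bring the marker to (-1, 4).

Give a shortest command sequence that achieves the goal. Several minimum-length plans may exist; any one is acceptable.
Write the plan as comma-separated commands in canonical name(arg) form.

rotate(1, -90), rotate(0, 90)

initial: joint angles (θ0=270°, θ1=270°, θ2=270°)
step 1 (rotate(1, -90)): joint angles (θ0=270°, θ1=180°, θ2=270°)
step 2 (rotate(0, 90)): joint angles (θ0=0°, θ1=180°, θ2=270°)
no 1-step plan works, so 2 is optimal.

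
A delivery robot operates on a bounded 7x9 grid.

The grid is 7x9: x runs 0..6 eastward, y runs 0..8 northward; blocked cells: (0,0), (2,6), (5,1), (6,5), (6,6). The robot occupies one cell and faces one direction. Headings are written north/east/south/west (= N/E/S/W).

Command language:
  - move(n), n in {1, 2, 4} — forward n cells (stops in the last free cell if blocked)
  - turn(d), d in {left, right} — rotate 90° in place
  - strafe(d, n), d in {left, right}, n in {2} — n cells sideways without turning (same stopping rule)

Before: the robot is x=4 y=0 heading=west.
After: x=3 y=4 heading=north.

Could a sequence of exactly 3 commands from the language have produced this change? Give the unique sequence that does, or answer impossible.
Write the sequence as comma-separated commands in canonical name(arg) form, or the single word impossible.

key: cell and facing (now N) both changed — the 3 commands mix motion and turning
initial: x=4 y=0 heading=west
1. move(1) → x=3 y=0 heading=west
2. turn(right) → x=3 y=0 heading=north
3. move(4) → x=3 y=4 heading=north
no rival 3-sequence matches.

move(1), turn(right), move(4)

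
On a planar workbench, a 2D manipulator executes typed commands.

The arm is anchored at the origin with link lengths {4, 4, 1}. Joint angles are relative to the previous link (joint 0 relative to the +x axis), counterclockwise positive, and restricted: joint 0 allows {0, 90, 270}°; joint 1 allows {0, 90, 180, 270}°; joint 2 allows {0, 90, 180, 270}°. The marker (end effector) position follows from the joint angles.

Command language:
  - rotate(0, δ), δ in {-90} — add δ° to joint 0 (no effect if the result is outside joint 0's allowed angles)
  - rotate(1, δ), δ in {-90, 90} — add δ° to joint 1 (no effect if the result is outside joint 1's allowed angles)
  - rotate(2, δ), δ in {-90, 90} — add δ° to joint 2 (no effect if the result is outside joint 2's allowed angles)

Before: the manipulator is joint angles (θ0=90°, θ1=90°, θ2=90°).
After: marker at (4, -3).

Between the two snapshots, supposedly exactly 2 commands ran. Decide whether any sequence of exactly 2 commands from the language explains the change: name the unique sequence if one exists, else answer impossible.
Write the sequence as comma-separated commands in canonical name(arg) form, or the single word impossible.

rotate(0, -90), rotate(0, -90)

initial: joint angles (θ0=90°, θ1=90°, θ2=90°)
step 1 (rotate(0, -90)): joint angles (θ0=0°, θ1=90°, θ2=90°)
step 2 (rotate(0, -90)): joint angles (θ0=270°, θ1=90°, θ2=90°)
no other 2-command option fits: unique.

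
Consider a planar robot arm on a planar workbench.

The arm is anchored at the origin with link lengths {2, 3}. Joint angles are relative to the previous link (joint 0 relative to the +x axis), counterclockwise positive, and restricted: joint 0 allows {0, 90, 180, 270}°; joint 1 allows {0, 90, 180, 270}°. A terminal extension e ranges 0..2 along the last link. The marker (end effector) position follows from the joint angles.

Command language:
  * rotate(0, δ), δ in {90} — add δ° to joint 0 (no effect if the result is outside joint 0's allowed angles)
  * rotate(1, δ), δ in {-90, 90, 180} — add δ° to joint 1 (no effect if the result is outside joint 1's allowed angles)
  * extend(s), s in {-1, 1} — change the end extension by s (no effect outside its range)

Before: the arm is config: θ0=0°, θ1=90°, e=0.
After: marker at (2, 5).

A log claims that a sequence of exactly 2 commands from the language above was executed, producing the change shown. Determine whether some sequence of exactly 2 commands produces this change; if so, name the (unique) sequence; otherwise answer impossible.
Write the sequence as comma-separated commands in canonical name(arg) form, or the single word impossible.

extend(1), extend(1)

begin: config: θ0=0°, θ1=90°, e=0
t=1 extend(1) ⇒ config: θ0=0°, θ1=90°, e=1
t=2 extend(1) ⇒ config: θ0=0°, θ1=90°, e=2
uniquely the one of 36 2-step routes that fits.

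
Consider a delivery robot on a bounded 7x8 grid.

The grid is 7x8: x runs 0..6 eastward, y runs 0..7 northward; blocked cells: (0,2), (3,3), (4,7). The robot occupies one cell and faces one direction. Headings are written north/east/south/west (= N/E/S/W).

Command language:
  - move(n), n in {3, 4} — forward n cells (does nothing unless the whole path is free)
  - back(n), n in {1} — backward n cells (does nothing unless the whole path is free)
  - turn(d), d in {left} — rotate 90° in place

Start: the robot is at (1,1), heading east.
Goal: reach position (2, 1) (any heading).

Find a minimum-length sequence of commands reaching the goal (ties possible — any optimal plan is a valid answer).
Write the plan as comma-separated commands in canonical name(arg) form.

t0: at (1,1), heading east
t=1 turn(left) ⇒ at (1,1), heading north
t=2 turn(left) ⇒ at (1,1), heading west
t=3 back(1) ⇒ at (2,1), heading west
nothing shorter than 3 reaches the goal.

turn(left), turn(left), back(1)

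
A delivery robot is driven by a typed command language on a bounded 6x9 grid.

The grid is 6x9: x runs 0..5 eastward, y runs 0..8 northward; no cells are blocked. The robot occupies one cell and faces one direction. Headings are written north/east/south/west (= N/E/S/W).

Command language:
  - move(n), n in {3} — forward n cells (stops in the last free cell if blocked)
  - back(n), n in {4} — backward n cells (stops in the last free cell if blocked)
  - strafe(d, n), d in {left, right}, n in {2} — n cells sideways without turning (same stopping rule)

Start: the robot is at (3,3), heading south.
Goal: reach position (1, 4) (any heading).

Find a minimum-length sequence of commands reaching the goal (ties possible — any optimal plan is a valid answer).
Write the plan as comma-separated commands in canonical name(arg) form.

back(4), move(3), strafe(right, 2)

from: at (3,3), heading south
1. back(4) → at (3,7), heading south
2. move(3) → at (3,4), heading south
3. strafe(right, 2) → at (1,4), heading south
nothing shorter than 3 reaches the goal.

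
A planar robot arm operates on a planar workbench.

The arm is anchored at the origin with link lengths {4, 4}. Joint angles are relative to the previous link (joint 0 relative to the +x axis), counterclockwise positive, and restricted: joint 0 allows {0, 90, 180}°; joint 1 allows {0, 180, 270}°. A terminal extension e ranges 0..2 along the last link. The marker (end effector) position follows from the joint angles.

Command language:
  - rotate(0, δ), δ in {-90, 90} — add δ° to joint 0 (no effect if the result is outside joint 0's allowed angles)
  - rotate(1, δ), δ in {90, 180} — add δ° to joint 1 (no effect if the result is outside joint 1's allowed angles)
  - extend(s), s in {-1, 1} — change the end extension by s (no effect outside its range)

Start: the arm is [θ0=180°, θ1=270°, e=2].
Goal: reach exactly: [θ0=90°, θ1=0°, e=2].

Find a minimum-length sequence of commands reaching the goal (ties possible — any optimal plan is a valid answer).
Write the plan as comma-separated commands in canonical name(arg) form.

rotate(1, 90), rotate(0, -90)

initial: [θ0=180°, θ1=270°, e=2]
t=1 rotate(1, 90) ⇒ [θ0=180°, θ1=0°, e=2]
t=2 rotate(0, -90) ⇒ [θ0=90°, θ1=0°, e=2]
shorter routes all fall short; 2 is best.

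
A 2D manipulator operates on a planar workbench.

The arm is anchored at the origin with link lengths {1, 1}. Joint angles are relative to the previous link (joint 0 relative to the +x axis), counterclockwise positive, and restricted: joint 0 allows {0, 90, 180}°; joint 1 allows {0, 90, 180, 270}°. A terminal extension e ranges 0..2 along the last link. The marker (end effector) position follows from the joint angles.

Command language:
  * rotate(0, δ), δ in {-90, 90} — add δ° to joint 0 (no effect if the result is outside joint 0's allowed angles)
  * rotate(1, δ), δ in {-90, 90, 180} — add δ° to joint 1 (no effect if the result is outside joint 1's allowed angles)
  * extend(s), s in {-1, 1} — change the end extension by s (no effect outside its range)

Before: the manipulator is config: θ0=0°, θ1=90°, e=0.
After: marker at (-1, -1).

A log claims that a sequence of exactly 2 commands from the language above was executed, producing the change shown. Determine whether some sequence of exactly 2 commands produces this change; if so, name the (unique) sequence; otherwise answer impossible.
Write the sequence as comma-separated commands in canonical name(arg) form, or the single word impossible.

rotate(0, 90), rotate(0, 90)

begin: config: θ0=0°, θ1=90°, e=0
1. rotate(0, 90) → config: θ0=90°, θ1=90°, e=0
2. rotate(0, 90) → config: θ0=180°, θ1=90°, e=0
uniquely the one of 49 2-step routes that fits.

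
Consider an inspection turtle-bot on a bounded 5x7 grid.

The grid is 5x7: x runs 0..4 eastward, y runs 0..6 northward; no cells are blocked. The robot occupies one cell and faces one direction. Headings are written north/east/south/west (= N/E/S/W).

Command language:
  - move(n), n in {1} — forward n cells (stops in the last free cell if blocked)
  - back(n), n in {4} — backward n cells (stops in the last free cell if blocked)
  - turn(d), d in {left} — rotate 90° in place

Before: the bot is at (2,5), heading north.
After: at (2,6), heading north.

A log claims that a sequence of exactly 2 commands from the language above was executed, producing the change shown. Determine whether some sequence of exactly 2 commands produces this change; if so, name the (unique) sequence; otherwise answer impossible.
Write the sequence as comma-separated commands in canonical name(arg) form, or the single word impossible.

key: the second move(1) runs into the grid edge before its full distance
begin: at (2,5), heading north
step 1 (move(1)): at (2,6), heading north
step 2 (move(1)): at (2,6), heading north
uniquely the one of 9 2-step routes that fits.

move(1), move(1)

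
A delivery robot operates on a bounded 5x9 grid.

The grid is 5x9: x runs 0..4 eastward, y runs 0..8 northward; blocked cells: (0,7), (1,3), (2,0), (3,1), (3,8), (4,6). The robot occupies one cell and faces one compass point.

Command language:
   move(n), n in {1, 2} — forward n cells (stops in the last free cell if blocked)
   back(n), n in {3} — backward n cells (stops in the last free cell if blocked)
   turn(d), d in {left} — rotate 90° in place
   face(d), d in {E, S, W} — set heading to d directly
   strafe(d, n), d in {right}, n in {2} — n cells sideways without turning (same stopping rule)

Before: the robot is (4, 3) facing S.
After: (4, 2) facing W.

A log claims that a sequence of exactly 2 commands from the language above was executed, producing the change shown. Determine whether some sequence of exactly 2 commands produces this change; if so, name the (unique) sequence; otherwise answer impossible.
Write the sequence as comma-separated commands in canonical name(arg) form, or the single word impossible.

key: order matters: swapping move(1) and face(W) lands elsewhere
initial: (4, 3) facing S
step 1 (move(1)): (4, 2) facing S
step 2 (face(W)): (4, 2) facing W
no rival 2-sequence matches.

move(1), face(W)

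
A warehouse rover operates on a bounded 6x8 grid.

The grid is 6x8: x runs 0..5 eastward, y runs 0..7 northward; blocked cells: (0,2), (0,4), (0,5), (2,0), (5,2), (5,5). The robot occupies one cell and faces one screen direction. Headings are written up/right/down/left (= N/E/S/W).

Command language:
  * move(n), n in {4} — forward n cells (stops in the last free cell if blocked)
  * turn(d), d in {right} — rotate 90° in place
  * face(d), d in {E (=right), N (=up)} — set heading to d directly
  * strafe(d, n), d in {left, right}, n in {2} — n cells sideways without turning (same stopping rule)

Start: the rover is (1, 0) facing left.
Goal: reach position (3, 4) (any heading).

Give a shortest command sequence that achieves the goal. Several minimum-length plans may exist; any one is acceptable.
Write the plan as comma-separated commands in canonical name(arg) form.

initial: (1, 0) facing left
[1] after turn(right): (1, 0) facing up
[2] after move(4): (1, 4) facing up
[3] after strafe(right, 2): (3, 4) facing up
minimal: 3 command(s), checked below 3.

turn(right), move(4), strafe(right, 2)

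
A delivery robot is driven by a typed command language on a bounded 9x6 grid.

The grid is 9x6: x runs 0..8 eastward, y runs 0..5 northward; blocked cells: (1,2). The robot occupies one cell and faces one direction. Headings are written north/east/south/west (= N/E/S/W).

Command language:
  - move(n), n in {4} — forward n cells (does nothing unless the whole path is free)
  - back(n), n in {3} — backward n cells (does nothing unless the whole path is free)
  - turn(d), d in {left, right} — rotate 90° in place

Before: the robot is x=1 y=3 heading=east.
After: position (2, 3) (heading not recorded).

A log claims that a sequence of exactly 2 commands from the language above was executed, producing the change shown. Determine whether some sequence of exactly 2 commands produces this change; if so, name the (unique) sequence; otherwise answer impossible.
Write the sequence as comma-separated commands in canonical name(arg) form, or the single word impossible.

move(4), back(3)

key: order matters: swapping move(4) and back(3) lands elsewhere
start: x=1 y=3 heading=east
1. move(4) → x=5 y=3 heading=east
2. back(3) → x=2 y=3 heading=east
uniquely the one of 16 2-step routes that fits.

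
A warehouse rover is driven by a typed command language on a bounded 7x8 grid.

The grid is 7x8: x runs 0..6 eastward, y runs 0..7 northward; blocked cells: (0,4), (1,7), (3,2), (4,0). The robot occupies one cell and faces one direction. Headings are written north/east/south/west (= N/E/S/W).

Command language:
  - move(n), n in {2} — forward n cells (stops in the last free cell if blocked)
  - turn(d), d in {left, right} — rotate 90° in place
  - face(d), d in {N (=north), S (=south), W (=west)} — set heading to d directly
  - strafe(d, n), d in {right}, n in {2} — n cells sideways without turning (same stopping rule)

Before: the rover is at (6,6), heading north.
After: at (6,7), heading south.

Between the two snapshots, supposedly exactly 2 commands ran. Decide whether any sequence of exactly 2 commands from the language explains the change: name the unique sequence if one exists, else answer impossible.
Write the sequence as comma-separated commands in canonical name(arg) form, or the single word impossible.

move(2), face(S)

key: position moved to (6,7) AND the heading swung to S — translation plus rotation needed
begin: at (6,6), heading north
t=1 move(2) ⇒ at (6,7), heading north
t=2 face(S) ⇒ at (6,7), heading south
all 49 alternatives checked — unique.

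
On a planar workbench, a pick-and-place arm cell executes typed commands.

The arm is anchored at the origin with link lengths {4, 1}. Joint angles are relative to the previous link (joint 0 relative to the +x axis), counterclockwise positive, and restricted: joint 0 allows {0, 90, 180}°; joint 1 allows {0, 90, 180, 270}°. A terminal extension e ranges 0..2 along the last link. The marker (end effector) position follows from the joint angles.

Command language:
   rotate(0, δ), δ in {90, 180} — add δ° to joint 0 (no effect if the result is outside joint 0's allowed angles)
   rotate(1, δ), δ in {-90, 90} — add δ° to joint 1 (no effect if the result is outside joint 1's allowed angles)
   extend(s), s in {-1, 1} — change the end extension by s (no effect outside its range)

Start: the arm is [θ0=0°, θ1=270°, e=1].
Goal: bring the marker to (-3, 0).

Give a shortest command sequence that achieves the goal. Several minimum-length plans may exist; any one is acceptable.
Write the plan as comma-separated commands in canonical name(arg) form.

begin: [θ0=0°, θ1=270°, e=1]
1. rotate(0, 180) → [θ0=180°, θ1=270°, e=1]
2. extend(-1) → [θ0=180°, θ1=270°, e=0]
3. rotate(1, -90) → [θ0=180°, θ1=180°, e=0]
no 2-step plan works, so 3 is optimal.

rotate(0, 180), extend(-1), rotate(1, -90)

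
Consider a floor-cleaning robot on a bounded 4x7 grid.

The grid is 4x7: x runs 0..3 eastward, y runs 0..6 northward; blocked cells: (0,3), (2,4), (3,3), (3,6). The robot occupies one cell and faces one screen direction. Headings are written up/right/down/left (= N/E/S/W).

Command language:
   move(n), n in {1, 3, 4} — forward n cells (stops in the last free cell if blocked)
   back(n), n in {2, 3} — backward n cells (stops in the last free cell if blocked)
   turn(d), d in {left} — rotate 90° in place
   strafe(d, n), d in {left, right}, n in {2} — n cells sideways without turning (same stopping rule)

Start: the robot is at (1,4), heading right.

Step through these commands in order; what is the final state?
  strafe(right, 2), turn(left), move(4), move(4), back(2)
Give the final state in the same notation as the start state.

at (1,4), heading up

start: at (1,4), heading right
1. strafe(right, 2) → at (1,2), heading right
2. turn(left) → at (1,2), heading up
3. move(4) → at (1,6), heading up
4. move(4) → at (1,6), heading up
5. back(2) → at (1,4), heading up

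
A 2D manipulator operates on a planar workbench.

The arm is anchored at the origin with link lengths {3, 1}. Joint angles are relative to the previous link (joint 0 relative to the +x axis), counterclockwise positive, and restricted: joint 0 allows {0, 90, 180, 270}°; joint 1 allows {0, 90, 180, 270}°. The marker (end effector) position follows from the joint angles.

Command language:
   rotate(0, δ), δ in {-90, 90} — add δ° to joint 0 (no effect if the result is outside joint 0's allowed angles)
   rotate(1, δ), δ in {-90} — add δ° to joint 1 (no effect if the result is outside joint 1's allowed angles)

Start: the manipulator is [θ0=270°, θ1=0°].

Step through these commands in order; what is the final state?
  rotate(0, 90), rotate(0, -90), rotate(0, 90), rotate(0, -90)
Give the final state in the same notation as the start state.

begin: [θ0=270°, θ1=0°]
1. rotate(0, 90) → [θ0=0°, θ1=0°]
2. rotate(0, -90) → [θ0=270°, θ1=0°]
3. rotate(0, 90) → [θ0=0°, θ1=0°]
4. rotate(0, -90) → [θ0=270°, θ1=0°]

[θ0=270°, θ1=0°]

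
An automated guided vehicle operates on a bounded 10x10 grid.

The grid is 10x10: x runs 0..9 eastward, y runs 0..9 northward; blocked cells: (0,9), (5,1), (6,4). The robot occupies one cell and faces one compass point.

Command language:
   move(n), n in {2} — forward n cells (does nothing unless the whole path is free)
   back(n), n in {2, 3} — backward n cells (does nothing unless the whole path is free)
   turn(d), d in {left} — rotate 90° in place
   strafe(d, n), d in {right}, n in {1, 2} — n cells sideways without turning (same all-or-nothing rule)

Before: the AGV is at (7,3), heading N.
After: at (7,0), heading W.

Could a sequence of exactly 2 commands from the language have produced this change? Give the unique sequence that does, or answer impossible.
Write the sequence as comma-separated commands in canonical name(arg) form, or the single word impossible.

back(3), turn(left)

key: order matters: swapping back(3) and turn(left) lands elsewhere
begin: at (7,3), heading N
1. back(3) → at (7,0), heading N
2. turn(left) → at (7,0), heading W
no other 2-command option fits: unique.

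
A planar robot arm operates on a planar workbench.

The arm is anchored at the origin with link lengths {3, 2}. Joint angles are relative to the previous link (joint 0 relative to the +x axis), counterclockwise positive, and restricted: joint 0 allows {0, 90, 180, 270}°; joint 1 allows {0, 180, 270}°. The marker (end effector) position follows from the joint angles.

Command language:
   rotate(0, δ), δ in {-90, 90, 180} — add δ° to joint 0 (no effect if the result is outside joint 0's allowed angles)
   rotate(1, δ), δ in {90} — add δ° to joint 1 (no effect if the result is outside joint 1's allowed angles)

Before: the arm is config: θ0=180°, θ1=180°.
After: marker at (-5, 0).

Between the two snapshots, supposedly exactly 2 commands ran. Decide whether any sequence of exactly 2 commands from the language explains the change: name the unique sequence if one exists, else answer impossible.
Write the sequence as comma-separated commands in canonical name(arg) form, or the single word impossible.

t0: config: θ0=180°, θ1=180°
step 1 (rotate(1, 90)): config: θ0=180°, θ1=270°
step 2 (rotate(1, 90)): config: θ0=180°, θ1=0°
no other 2-command option fits: unique.

rotate(1, 90), rotate(1, 90)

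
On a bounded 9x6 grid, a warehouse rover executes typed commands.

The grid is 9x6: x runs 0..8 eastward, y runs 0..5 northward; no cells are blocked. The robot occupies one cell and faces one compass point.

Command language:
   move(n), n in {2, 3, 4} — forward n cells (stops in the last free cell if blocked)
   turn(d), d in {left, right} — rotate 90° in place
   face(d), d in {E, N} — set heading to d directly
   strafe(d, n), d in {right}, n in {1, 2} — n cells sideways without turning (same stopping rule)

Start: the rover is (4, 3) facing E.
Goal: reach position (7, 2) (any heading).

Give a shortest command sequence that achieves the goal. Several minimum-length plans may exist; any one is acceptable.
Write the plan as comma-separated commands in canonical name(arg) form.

move(3), strafe(right, 1)

t0: (4, 3) facing E
t=1 move(3) ⇒ (7, 3) facing E
t=2 strafe(right, 1) ⇒ (7, 2) facing E
shorter routes all fall short; 2 is best.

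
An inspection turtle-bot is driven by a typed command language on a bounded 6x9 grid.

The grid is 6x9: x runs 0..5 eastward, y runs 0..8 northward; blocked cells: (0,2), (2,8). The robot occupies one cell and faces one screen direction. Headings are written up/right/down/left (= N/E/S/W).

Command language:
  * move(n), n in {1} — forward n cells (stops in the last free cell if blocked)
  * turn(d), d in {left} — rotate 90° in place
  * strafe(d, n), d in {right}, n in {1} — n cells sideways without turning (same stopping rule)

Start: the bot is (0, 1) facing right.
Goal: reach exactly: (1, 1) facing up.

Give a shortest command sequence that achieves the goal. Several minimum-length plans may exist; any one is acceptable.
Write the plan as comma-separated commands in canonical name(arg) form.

initial: (0, 1) facing right
step 1 (turn(left)): (0, 1) facing up
step 2 (strafe(right, 1)): (1, 1) facing up
no 1-step plan works, so 2 is optimal.

turn(left), strafe(right, 1)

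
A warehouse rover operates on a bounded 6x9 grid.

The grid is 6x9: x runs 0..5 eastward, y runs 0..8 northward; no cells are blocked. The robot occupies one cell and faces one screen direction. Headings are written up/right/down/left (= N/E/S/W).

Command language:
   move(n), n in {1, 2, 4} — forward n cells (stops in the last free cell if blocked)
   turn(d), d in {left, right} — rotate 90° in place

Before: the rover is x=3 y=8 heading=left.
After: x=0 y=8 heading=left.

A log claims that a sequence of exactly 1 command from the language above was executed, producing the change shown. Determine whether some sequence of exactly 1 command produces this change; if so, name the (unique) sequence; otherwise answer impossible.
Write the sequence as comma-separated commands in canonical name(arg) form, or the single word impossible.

move(4)

key: still facing W — the one step turns nothing
t0: x=3 y=8 heading=left
[1] after move(4): x=0 y=8 heading=left
uniquely the one of 5 1-step routes that fits.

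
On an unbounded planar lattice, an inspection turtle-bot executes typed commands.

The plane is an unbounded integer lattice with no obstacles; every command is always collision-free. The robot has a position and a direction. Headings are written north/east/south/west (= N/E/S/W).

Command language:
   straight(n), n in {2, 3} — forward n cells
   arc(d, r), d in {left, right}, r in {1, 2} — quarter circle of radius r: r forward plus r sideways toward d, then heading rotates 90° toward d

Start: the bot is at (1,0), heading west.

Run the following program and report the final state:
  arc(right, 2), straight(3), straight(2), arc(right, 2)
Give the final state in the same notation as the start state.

at (1,9), heading east

start: at (1,0), heading west
t=1 arc(right, 2) ⇒ at (-1,2), heading north
t=2 straight(3) ⇒ at (-1,5), heading north
t=3 straight(2) ⇒ at (-1,7), heading north
t=4 arc(right, 2) ⇒ at (1,9), heading east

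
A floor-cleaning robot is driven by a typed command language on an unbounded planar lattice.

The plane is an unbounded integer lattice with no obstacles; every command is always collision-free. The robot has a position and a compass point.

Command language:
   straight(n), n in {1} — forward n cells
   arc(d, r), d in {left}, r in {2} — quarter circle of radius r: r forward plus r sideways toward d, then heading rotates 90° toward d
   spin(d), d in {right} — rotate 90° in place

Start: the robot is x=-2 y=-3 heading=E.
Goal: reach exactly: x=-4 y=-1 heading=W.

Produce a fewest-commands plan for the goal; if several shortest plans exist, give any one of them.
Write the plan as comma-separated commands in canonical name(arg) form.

begin: x=-2 y=-3 heading=E
step 1 (spin(right)): x=-2 y=-3 heading=S
step 2 (spin(right)): x=-2 y=-3 heading=W
step 3 (spin(right)): x=-2 y=-3 heading=N
step 4 (arc(left, 2)): x=-4 y=-1 heading=W
nothing shorter than 4 reaches the goal.

spin(right), spin(right), spin(right), arc(left, 2)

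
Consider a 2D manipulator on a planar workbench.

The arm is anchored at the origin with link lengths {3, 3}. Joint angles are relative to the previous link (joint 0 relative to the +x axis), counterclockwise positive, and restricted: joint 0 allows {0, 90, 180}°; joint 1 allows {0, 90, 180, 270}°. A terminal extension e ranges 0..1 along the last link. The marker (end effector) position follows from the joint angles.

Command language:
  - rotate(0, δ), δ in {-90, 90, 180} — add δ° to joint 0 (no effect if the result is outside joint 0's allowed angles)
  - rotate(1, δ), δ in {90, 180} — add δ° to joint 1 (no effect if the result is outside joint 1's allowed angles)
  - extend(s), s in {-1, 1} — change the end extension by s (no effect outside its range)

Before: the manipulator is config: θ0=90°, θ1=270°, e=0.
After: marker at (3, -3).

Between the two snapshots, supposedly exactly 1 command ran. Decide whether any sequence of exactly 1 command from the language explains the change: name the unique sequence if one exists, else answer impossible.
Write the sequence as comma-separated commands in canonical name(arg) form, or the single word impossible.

initial: config: θ0=90°, θ1=270°, e=0
step 1 (rotate(0, -90)): config: θ0=0°, θ1=270°, e=0
uniquely the one of 7 1-step routes that fits.

rotate(0, -90)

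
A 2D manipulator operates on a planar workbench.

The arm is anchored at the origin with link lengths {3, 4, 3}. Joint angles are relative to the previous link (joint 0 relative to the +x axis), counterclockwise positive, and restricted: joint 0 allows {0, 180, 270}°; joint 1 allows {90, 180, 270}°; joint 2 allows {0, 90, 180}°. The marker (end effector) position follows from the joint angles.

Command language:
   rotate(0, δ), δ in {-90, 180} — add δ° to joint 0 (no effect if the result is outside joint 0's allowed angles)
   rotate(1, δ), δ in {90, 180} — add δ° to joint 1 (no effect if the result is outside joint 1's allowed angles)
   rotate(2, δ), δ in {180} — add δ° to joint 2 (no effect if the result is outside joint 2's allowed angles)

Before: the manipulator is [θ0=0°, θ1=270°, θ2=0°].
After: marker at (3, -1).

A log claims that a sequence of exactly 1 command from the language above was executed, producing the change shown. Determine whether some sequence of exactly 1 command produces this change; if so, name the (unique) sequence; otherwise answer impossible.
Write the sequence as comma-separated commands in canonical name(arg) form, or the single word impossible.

begin: [θ0=0°, θ1=270°, θ2=0°]
1. rotate(2, 180) → [θ0=0°, θ1=270°, θ2=180°]
no rival 1-sequence matches.

rotate(2, 180)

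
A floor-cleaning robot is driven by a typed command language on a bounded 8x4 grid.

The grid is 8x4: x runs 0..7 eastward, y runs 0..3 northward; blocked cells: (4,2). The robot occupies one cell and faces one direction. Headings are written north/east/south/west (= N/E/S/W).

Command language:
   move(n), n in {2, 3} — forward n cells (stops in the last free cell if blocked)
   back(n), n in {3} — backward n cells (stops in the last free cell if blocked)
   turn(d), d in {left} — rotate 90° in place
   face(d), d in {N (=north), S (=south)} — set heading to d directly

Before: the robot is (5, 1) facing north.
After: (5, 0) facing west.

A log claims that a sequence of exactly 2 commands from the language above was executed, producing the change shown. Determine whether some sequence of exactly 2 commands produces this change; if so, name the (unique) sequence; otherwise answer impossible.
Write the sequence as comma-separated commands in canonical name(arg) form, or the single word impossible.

key: cell and facing (now W) both changed — the 2 commands mix motion and turning
begin: (5, 1) facing north
step 1 (back(3)): (5, 0) facing north
step 2 (turn(left)): (5, 0) facing west
all 36 alternatives checked — unique.

back(3), turn(left)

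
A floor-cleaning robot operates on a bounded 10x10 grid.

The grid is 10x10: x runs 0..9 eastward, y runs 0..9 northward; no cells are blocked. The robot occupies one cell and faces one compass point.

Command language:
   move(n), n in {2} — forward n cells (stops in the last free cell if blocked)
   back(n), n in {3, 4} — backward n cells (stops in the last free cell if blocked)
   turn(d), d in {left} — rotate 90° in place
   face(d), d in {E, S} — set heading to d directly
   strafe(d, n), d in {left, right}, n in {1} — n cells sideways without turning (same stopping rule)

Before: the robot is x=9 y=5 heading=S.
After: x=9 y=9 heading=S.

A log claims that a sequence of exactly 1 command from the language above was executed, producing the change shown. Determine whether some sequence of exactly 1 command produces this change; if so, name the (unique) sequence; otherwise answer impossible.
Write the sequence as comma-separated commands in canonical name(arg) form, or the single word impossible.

back(4)

key: still facing S — the one step turns nothing
t0: x=9 y=5 heading=S
1. back(4) → x=9 y=9 heading=S
no rival 1-sequence matches.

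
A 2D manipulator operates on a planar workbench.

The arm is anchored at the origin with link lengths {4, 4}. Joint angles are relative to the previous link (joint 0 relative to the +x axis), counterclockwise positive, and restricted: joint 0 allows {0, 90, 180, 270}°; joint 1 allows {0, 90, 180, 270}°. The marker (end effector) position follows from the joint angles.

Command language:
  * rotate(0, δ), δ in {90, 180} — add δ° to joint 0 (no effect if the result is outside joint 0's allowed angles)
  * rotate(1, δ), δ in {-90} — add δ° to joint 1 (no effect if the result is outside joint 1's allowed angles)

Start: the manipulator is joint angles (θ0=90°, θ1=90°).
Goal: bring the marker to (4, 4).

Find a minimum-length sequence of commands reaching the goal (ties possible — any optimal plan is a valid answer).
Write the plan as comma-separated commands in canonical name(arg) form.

rotate(0, 180), rotate(0, 90)

t0: joint angles (θ0=90°, θ1=90°)
1. rotate(0, 180) → joint angles (θ0=270°, θ1=90°)
2. rotate(0, 90) → joint angles (θ0=0°, θ1=90°)
nothing shorter than 2 reaches the goal.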